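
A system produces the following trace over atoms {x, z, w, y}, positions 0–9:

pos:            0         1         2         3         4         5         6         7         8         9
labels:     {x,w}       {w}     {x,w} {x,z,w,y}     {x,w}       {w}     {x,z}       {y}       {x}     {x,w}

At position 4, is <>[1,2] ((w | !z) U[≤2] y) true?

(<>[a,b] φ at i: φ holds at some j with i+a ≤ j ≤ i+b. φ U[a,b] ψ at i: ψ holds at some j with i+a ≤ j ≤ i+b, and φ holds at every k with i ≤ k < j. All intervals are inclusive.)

Check ((w | !z) U[≤2] y) at each j in [5,6]:
  j=5: fails
  j=6: fails
No position in the window satisfies it → formula fails.

Does not hold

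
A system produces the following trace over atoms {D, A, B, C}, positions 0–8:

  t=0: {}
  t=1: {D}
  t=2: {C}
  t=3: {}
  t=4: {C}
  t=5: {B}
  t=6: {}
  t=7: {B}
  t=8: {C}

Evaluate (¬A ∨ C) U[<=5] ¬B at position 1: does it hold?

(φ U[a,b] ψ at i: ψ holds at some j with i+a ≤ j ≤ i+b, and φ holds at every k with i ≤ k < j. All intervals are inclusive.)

True

Need some j in [1,6] with ¬B, and (¬A ∨ C) at every k in [1,j-1].
  j=1: ¬B holds; no prefix to check → satisfied.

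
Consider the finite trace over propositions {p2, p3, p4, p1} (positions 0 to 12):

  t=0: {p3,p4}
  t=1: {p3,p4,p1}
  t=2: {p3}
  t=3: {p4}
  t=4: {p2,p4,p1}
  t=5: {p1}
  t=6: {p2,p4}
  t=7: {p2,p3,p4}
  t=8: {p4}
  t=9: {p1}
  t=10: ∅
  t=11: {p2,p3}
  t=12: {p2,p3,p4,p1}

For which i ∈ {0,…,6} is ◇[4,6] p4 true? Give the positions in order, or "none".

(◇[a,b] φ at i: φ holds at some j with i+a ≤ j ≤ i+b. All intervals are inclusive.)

0, 1, 2, 3, 4, 6

Evaluate at each i in [0,6]:
  i=0: ✓ (witness j=4)
  i=1: ✓ (witness j=6)
  i=2: ✓ (witness j=6)
  i=3: ✓ (witness j=7)
  i=4: ✓ (witness j=8)
  i=5: ✗ (none in [9,11])
  i=6: ✓ (witness j=12)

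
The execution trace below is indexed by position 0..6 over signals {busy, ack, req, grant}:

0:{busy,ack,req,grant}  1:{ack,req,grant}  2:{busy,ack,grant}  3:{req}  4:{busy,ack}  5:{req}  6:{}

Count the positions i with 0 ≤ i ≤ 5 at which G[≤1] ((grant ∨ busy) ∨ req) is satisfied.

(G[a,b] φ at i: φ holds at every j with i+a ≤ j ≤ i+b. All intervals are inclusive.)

5

Evaluate at each i in [0,5]:
  i=0: ✓ (all of [0,1])
  i=1: ✓ (all of [1,2])
  i=2: ✓ (all of [2,3])
  i=3: ✓ (all of [3,4])
  i=4: ✓ (all of [4,5])
  i=5: ✗ (fails at j=6)
Positions where it holds: {0, 1, 2, 3, 4} → 5.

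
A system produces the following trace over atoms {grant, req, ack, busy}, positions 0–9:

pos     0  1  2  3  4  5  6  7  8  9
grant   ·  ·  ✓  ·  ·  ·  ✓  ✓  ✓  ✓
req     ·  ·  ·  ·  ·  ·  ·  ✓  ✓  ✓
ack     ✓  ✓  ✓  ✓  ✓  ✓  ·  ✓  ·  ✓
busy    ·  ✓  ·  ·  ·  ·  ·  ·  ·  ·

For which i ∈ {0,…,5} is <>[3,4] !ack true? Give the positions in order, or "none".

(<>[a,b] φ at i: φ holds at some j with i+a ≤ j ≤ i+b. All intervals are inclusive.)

2, 3, 4, 5

Evaluate at each i in [0,5]:
  i=0: ✗ (none in [3,4])
  i=1: ✗ (none in [4,5])
  i=2: ✓ (witness j=6)
  i=3: ✓ (witness j=6)
  i=4: ✓ (witness j=8)
  i=5: ✓ (witness j=8)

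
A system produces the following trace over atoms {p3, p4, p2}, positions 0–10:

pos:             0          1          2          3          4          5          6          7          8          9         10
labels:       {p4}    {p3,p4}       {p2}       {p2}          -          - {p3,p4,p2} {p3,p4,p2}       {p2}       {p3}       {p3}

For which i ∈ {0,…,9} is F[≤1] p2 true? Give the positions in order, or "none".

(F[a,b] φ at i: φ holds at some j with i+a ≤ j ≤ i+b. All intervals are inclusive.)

1, 2, 3, 5, 6, 7, 8

Evaluate at each i in [0,9]:
  i=0: ✗ (none in [0,1])
  i=1: ✓ (witness j=2)
  i=2: ✓ (witness j=2)
  i=3: ✓ (witness j=3)
  i=4: ✗ (none in [4,5])
  i=5: ✓ (witness j=6)
  i=6: ✓ (witness j=6)
  i=7: ✓ (witness j=7)
  i=8: ✓ (witness j=8)
  i=9: ✗ (none in [9,10])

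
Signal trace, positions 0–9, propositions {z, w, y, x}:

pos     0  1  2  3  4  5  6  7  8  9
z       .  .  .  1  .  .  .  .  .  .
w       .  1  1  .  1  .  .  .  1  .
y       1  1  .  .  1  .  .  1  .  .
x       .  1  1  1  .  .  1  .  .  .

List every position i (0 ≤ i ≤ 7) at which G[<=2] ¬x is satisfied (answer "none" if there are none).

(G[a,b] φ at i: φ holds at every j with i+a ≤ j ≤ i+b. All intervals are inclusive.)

Evaluate at each i in [0,7]:
  i=0: ✗ (fails at j=1)
  i=1: ✗ (fails at j=1)
  i=2: ✗ (fails at j=2)
  i=3: ✗ (fails at j=3)
  i=4: ✗ (fails at j=6)
  i=5: ✗ (fails at j=6)
  i=6: ✗ (fails at j=6)
  i=7: ✓ (all of [7,9])

7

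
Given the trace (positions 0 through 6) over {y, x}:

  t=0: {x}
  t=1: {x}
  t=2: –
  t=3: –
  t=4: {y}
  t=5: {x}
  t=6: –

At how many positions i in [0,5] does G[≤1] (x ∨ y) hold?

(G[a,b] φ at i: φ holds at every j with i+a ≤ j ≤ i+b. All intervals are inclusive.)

2

Evaluate at each i in [0,5]:
  i=0: ✓ (all of [0,1])
  i=1: ✗ (fails at j=2)
  i=2: ✗ (fails at j=2)
  i=3: ✗ (fails at j=3)
  i=4: ✓ (all of [4,5])
  i=5: ✗ (fails at j=6)
Positions where it holds: {0, 4} → 2.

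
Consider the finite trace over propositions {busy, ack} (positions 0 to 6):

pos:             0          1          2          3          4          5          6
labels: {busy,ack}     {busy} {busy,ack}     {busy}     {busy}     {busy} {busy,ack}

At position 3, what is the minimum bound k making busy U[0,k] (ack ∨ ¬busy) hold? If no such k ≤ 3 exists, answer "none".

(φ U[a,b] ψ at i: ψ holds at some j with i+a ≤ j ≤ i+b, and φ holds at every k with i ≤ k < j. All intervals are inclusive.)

3

Need earliest j ≥ 3 with (ack ∨ ¬busy), and busy at every k in [3,j-1].
  j=3: rhs fails.
  j=4: rhs fails.
  j=5: rhs fails.
  j=6: rhs holds; lhs holds on [3,5]. k = 3.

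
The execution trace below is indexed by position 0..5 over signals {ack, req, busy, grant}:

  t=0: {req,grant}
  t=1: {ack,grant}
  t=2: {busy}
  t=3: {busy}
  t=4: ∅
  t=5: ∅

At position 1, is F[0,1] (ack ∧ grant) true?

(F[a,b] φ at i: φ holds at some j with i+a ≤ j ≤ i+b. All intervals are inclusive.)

Holds

Check (ack ∧ grant) at each j in [1,2]:
  j=1: true
  j=2: false
Found at j=1 → formula holds.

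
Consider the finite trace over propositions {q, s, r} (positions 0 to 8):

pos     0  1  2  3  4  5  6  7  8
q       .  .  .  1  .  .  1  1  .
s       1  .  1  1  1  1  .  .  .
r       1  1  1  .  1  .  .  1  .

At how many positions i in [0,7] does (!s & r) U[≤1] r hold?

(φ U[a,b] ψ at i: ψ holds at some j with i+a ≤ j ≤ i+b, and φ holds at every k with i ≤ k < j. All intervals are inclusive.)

5

Evaluate at each i in [0,7]:
  i=0: ✓ (rhs at j=0)
  i=1: ✓ (rhs at j=1)
  i=2: ✓ (rhs at j=2)
  i=3: ✗ (lhs fails at k=3 before rhs at j=4)
  i=4: ✓ (rhs at j=4)
  i=5: ✗ (no rhs in [5,6])
  i=6: ✗ (lhs fails at k=6 before rhs at j=7)
  i=7: ✓ (rhs at j=7)
Positions where it holds: {0, 1, 2, 4, 7} → 5.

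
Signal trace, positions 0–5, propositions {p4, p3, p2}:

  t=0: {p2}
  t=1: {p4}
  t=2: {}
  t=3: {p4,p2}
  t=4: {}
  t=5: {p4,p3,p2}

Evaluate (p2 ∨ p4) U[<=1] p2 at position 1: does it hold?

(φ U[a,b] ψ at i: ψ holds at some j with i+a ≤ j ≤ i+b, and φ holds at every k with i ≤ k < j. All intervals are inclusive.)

Need some j in [1,2] with p2, and (p2 ∨ p4) at every k in [1,j-1].
  j=1: p2 false.
  j=2: p2 false.
No j in the window works → until fails.

False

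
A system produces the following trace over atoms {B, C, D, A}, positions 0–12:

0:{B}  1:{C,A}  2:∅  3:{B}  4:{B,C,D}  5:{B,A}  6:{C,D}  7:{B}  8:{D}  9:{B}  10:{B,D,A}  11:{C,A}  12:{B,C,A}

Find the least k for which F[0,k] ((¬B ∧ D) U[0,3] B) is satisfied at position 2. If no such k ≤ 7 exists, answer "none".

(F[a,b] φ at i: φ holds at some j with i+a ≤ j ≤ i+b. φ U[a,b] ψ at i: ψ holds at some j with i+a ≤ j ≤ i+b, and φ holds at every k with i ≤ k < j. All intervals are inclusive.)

1

Scan j = 2,3,… for ((¬B ∧ D) U[0,3] B):
  j=2: fails
  j=3: holds
First hit at j=3, so smallest k = 3-2 = 1.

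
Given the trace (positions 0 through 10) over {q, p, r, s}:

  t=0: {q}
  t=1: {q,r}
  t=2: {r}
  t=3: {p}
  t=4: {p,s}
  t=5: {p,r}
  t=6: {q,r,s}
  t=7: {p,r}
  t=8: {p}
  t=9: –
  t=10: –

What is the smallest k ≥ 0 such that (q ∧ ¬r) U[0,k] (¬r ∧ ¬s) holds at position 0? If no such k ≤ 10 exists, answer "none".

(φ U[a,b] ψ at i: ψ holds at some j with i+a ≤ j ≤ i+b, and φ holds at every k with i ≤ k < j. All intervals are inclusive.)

Need earliest j ≥ 0 with (¬r ∧ ¬s), and (q ∧ ¬r) at every k in [0,j-1].
  j=0: rhs holds (empty prefix). k = 0.

0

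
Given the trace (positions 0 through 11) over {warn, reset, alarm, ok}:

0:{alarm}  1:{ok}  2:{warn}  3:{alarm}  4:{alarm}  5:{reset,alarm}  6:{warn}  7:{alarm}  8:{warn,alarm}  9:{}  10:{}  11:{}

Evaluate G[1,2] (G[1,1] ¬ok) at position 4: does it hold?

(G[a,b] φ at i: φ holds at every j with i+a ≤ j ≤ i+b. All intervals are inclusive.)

Yes

Check G[1,1] ¬ok at every j in [5,6]:
  j=5: holds on [6,6]
  j=6: holds on [7,7]
All positions satisfy it → formula holds.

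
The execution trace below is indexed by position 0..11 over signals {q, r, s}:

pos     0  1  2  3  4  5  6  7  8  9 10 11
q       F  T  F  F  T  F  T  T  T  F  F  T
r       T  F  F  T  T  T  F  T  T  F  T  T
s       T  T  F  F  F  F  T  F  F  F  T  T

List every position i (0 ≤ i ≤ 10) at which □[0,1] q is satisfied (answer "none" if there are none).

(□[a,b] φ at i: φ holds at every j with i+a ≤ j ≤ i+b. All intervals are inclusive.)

Evaluate at each i in [0,10]:
  i=0: ✗ (fails at j=0)
  i=1: ✗ (fails at j=2)
  i=2: ✗ (fails at j=2)
  i=3: ✗ (fails at j=3)
  i=4: ✗ (fails at j=5)
  i=5: ✗ (fails at j=5)
  i=6: ✓ (all of [6,7])
  i=7: ✓ (all of [7,8])
  i=8: ✗ (fails at j=9)
  i=9: ✗ (fails at j=9)
  i=10: ✗ (fails at j=10)

6, 7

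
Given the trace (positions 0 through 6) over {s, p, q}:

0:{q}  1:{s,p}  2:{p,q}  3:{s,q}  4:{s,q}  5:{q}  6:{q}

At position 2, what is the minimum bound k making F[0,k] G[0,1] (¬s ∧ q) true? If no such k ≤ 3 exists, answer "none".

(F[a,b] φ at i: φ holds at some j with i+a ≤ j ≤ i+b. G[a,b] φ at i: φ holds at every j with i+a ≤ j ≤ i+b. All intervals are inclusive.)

3

Scan j = 2,3,… for G[0,1] (¬s ∧ q):
  j=2: fails
  j=3: fails
  j=4: fails
  j=5: holds
First hit at j=5, so smallest k = 5-2 = 3.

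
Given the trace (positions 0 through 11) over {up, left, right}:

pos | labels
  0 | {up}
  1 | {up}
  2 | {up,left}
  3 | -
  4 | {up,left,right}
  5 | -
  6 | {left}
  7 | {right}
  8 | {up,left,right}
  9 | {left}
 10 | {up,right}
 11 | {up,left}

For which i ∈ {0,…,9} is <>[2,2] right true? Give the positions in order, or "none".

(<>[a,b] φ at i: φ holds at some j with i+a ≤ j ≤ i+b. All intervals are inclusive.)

2, 5, 6, 8

Evaluate at each i in [0,9]:
  i=0: ✗ (none in [2,2])
  i=1: ✗ (none in [3,3])
  i=2: ✓ (witness j=4)
  i=3: ✗ (none in [5,5])
  i=4: ✗ (none in [6,6])
  i=5: ✓ (witness j=7)
  i=6: ✓ (witness j=8)
  i=7: ✗ (none in [9,9])
  i=8: ✓ (witness j=10)
  i=9: ✗ (none in [11,11])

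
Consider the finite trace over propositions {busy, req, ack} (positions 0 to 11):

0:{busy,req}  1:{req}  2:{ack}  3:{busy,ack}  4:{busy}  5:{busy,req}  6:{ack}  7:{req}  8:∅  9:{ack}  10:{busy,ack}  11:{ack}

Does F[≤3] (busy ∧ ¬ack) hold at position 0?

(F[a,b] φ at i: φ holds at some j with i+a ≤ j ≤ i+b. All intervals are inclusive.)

Holds

Check (busy ∧ ¬ack) at each j in [0,3]:
  j=0: true
  j=1: false
  j=2: false
  j=3: false
Found at j=0 → formula holds.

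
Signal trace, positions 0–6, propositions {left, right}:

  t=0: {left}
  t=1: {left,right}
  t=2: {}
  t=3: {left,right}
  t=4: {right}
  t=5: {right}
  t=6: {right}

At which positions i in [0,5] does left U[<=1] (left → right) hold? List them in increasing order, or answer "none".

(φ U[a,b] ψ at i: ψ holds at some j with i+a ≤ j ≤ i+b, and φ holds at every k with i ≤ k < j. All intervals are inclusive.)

0, 1, 2, 3, 4, 5

Evaluate at each i in [0,5]:
  i=0: ✓ (rhs at j=1; lhs holds on [0,0])
  i=1: ✓ (rhs at j=1)
  i=2: ✓ (rhs at j=2)
  i=3: ✓ (rhs at j=3)
  i=4: ✓ (rhs at j=4)
  i=5: ✓ (rhs at j=5)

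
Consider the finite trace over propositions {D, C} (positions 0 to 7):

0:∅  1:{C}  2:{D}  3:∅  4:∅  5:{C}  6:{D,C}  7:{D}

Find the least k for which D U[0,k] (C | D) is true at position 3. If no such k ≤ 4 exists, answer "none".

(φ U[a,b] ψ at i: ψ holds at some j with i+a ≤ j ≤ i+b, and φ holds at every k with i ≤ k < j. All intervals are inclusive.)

none

Need earliest j ≥ 3 with (C | D), and D at every k in [3,j-1].
  j=3: rhs fails.
  j=4: rhs fails.
  j=5: rhs holds but lhs fails at k=3.
  j=6: rhs holds but lhs fails at k=3.
  j=7: rhs holds but lhs fails at k=3.
No witness within the range → none.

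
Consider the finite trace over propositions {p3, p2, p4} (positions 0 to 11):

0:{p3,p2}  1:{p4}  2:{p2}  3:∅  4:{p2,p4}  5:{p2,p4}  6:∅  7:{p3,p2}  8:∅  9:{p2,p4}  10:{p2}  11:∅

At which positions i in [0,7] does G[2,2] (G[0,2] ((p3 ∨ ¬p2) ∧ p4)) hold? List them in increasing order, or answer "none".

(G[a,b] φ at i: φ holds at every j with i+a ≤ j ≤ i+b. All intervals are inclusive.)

none

Evaluate at each i in [0,7]:
  i=0: ✗ (fails at j=2)
  i=1: ✗ (fails at j=3)
  i=2: ✗ (fails at j=4)
  i=3: ✗ (fails at j=5)
  i=4: ✗ (fails at j=6)
  i=5: ✗ (fails at j=7)
  i=6: ✗ (fails at j=8)
  i=7: ✗ (fails at j=9)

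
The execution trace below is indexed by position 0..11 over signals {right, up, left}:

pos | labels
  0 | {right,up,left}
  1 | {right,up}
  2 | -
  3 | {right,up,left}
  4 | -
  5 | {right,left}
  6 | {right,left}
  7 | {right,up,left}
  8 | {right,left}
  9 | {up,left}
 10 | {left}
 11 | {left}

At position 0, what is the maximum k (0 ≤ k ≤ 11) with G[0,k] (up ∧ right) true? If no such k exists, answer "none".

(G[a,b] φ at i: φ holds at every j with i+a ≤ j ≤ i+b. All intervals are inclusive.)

(up ∧ right) must hold from j=0 onward; find where it first fails.
  j=0: holds
  j=1: holds
  j=2: fails
Holds on [0,1], so largest k = 1.

1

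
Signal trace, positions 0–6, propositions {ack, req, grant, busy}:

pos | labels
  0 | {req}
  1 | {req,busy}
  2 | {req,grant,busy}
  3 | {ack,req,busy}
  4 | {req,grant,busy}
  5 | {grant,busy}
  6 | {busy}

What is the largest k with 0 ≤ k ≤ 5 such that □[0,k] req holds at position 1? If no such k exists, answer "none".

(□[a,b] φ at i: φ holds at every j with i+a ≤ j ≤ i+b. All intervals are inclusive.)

req must hold from j=1 onward; find where it first fails.
  j=1: holds
  j=2: holds
  j=3: holds
  j=4: holds
  j=5: fails
Holds on [1,4], so largest k = 3.

3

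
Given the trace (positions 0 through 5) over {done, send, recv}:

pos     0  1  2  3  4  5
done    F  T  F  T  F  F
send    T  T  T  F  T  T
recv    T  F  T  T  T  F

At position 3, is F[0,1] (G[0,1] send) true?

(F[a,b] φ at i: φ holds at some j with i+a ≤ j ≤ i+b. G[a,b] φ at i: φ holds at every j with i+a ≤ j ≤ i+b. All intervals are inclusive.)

Holds

Check G[0,1] send at each j in [3,4]:
  j=3: fails at 3
  j=4: holds on [4,5]
Found at j=4 → formula holds.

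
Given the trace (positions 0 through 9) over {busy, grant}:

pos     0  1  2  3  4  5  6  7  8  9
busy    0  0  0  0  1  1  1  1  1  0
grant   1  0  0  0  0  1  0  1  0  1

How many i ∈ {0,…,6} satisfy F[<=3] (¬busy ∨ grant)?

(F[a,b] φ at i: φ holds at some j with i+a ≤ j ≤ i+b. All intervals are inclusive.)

7

Evaluate at each i in [0,6]:
  i=0: ✓ (witness j=0)
  i=1: ✓ (witness j=1)
  i=2: ✓ (witness j=2)
  i=3: ✓ (witness j=3)
  i=4: ✓ (witness j=5)
  i=5: ✓ (witness j=5)
  i=6: ✓ (witness j=7)
Positions where it holds: {0, 1, 2, 3, 4, 5, 6} → 7.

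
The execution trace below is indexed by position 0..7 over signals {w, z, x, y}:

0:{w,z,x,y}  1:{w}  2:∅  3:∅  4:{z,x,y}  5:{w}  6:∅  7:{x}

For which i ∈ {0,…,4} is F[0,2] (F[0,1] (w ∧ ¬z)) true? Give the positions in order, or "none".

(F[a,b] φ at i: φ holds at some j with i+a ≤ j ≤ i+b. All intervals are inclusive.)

0, 1, 2, 3, 4

Evaluate at each i in [0,4]:
  i=0: ✓ (witness j=0)
  i=1: ✓ (witness j=1)
  i=2: ✓ (witness j=4)
  i=3: ✓ (witness j=4)
  i=4: ✓ (witness j=4)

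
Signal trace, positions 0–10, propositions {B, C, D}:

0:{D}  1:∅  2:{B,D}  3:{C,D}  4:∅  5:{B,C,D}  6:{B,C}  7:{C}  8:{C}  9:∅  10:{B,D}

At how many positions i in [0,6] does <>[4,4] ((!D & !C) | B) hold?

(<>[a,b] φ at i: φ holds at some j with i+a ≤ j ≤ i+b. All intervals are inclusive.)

Evaluate at each i in [0,6]:
  i=0: ✓ (witness j=4)
  i=1: ✓ (witness j=5)
  i=2: ✓ (witness j=6)
  i=3: ✗ (none in [7,7])
  i=4: ✗ (none in [8,8])
  i=5: ✓ (witness j=9)
  i=6: ✓ (witness j=10)
Positions where it holds: {0, 1, 2, 5, 6} → 5.

5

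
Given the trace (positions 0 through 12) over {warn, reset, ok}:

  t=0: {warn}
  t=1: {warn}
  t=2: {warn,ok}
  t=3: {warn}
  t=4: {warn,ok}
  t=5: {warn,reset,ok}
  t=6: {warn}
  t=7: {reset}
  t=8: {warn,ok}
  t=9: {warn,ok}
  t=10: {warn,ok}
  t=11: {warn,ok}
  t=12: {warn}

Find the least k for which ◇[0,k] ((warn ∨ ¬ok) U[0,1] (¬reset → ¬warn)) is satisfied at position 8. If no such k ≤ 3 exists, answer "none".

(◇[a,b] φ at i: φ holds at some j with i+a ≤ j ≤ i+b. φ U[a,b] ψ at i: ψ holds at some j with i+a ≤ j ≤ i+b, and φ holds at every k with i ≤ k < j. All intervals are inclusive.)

Scan j = 8,9,… for ((warn ∨ ¬ok) U[0,1] (¬reset → ¬warn)):
  j=8: fails
  j=9: fails
  j=10: fails
  j=11: fails
No j in [8,11] satisfies it → none.

none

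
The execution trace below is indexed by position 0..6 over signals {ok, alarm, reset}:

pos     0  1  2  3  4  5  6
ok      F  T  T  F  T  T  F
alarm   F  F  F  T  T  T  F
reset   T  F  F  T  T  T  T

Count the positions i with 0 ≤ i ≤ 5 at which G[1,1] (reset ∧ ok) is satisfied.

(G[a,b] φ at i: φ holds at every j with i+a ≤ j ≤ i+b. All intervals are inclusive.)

2

Evaluate at each i in [0,5]:
  i=0: ✗ (fails at j=1)
  i=1: ✗ (fails at j=2)
  i=2: ✗ (fails at j=3)
  i=3: ✓ (all of [4,4])
  i=4: ✓ (all of [5,5])
  i=5: ✗ (fails at j=6)
Positions where it holds: {3, 4} → 2.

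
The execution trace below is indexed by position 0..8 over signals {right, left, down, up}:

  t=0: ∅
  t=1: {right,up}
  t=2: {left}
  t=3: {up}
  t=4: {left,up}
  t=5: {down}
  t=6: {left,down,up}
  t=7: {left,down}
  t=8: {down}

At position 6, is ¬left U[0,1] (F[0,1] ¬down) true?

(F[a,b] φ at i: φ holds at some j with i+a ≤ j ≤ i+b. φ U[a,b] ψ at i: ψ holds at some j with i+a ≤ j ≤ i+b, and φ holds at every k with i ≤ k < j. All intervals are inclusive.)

No

Need some j in [6,7] with F[0,1] ¬down, and ¬left at every k in [6,j-1].
  j=6: F[0,1] ¬down — fails (none in [6,7]).
  j=7: F[0,1] ¬down — fails (none in [7,8]).
No j in the window works → until fails.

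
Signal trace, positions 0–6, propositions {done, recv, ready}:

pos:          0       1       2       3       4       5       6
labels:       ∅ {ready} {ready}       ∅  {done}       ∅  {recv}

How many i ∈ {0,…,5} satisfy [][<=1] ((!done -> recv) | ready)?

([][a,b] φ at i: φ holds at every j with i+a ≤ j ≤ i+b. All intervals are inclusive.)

Evaluate at each i in [0,5]:
  i=0: ✗ (fails at j=0)
  i=1: ✓ (all of [1,2])
  i=2: ✗ (fails at j=3)
  i=3: ✗ (fails at j=3)
  i=4: ✗ (fails at j=5)
  i=5: ✗ (fails at j=5)
Positions where it holds: {1} → 1.

1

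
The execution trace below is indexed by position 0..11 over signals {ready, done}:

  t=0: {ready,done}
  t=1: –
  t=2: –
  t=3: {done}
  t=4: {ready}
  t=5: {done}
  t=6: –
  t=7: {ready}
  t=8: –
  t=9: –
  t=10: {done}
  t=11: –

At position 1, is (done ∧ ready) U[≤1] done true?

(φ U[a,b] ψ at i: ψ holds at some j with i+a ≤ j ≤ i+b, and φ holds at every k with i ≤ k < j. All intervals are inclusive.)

False

Need some j in [1,2] with done, and (done ∧ ready) at every k in [1,j-1].
  j=1: done false.
  j=2: done false.
No j in the window works → until fails.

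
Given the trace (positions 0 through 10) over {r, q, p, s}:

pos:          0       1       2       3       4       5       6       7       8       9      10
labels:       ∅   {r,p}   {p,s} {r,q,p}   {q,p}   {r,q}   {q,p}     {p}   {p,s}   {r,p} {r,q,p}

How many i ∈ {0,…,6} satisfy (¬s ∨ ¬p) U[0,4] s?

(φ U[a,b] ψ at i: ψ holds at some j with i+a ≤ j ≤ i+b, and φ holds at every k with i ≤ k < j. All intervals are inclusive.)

6

Evaluate at each i in [0,6]:
  i=0: ✓ (rhs at j=2; lhs holds on [0,1])
  i=1: ✓ (rhs at j=2; lhs holds on [1,1])
  i=2: ✓ (rhs at j=2)
  i=3: ✗ (no rhs in [3,7])
  i=4: ✓ (rhs at j=8; lhs holds on [4,7])
  i=5: ✓ (rhs at j=8; lhs holds on [5,7])
  i=6: ✓ (rhs at j=8; lhs holds on [6,7])
Positions where it holds: {0, 1, 2, 4, 5, 6} → 6.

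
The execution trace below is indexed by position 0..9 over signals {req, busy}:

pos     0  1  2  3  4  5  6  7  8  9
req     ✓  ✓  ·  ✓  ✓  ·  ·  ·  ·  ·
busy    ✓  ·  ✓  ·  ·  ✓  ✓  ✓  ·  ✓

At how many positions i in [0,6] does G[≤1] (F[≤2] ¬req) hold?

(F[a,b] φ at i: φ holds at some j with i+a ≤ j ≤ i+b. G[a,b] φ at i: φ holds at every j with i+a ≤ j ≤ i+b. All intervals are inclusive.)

7

Evaluate at each i in [0,6]:
  i=0: ✓ (all of [0,1])
  i=1: ✓ (all of [1,2])
  i=2: ✓ (all of [2,3])
  i=3: ✓ (all of [3,4])
  i=4: ✓ (all of [4,5])
  i=5: ✓ (all of [5,6])
  i=6: ✓ (all of [6,7])
Positions where it holds: {0, 1, 2, 3, 4, 5, 6} → 7.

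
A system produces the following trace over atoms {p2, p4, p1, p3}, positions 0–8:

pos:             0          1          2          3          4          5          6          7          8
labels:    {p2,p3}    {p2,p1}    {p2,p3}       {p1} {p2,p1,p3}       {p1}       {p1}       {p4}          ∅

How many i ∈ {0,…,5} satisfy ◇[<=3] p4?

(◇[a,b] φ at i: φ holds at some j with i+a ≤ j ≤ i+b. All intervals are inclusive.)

Evaluate at each i in [0,5]:
  i=0: ✗ (none in [0,3])
  i=1: ✗ (none in [1,4])
  i=2: ✗ (none in [2,5])
  i=3: ✗ (none in [3,6])
  i=4: ✓ (witness j=7)
  i=5: ✓ (witness j=7)
Positions where it holds: {4, 5} → 2.

2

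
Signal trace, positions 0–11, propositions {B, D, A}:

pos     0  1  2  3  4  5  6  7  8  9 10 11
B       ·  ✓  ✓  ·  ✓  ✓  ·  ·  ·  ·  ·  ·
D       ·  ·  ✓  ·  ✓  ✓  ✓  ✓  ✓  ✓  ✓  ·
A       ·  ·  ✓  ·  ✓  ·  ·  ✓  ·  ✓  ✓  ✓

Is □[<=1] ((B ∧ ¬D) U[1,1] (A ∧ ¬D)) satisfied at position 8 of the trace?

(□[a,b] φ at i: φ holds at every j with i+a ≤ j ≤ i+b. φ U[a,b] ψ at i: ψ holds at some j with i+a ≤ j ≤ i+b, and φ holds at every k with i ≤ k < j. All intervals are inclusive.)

No

Check ((B ∧ ¬D) U[1,1] (A ∧ ¬D)) at every j in [8,9]:
  j=8: fails
  j=9: fails
Fails at j=8 → formula fails.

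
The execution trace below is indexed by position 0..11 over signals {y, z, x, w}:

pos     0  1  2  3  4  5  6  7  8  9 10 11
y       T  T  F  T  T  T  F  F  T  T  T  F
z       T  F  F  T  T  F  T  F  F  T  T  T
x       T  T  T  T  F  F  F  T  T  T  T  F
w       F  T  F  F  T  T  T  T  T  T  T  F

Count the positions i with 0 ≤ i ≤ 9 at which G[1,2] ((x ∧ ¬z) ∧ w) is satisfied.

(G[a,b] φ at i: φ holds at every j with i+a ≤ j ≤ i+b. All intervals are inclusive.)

1

Evaluate at each i in [0,9]:
  i=0: ✗ (fails at j=2)
  i=1: ✗ (fails at j=2)
  i=2: ✗ (fails at j=3)
  i=3: ✗ (fails at j=4)
  i=4: ✗ (fails at j=5)
  i=5: ✗ (fails at j=6)
  i=6: ✓ (all of [7,8])
  i=7: ✗ (fails at j=9)
  i=8: ✗ (fails at j=9)
  i=9: ✗ (fails at j=10)
Positions where it holds: {6} → 1.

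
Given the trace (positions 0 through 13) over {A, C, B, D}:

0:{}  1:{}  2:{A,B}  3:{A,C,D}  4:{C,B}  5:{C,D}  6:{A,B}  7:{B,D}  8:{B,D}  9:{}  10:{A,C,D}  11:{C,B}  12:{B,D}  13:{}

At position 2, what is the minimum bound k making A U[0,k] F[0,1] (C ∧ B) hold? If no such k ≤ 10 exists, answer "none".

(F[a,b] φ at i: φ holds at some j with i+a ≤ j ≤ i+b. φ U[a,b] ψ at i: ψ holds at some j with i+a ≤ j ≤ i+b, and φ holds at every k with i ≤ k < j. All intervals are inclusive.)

Need earliest j ≥ 2 with F[0,1] (C ∧ B), and A at every k in [2,j-1].
  j=2: rhs fails.
  j=3: rhs holds; lhs holds on [2,2]. k = 1.

1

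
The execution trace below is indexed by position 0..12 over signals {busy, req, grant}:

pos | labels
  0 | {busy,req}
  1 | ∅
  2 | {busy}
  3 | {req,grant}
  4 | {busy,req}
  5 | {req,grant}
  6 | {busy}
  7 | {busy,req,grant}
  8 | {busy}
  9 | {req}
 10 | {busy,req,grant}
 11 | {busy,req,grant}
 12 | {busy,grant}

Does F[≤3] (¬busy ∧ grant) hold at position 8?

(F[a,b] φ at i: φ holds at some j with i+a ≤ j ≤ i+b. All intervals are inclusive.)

No

Check (¬busy ∧ grant) at each j in [8,11]:
  j=8: false
  j=9: false
  j=10: false
  j=11: false
No position in the window satisfies it → formula fails.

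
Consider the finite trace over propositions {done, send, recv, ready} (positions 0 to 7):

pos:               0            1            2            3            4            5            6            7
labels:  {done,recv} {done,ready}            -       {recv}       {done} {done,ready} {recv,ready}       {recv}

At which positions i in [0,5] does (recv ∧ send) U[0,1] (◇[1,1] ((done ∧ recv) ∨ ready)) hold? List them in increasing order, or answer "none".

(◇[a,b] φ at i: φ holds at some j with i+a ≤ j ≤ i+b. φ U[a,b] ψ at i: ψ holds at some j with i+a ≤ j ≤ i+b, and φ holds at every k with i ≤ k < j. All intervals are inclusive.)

0, 4, 5

Evaluate at each i in [0,5]:
  i=0: ✓ (rhs at j=0)
  i=1: ✗ (no rhs in [1,2])
  i=2: ✗ (no rhs in [2,3])
  i=3: ✗ (lhs fails at k=3 before rhs at j=4)
  i=4: ✓ (rhs at j=4)
  i=5: ✓ (rhs at j=5)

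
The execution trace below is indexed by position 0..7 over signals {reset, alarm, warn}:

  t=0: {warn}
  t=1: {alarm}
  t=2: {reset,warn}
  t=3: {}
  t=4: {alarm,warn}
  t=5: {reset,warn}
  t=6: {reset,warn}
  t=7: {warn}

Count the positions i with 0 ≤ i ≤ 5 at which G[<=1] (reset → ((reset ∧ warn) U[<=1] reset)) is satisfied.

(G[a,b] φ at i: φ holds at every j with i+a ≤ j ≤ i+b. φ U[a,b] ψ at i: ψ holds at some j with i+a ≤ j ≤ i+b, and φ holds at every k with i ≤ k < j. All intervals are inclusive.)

6

Evaluate at each i in [0,5]:
  i=0: ✓ (all of [0,1])
  i=1: ✓ (all of [1,2])
  i=2: ✓ (all of [2,3])
  i=3: ✓ (all of [3,4])
  i=4: ✓ (all of [4,5])
  i=5: ✓ (all of [5,6])
Positions where it holds: {0, 1, 2, 3, 4, 5} → 6.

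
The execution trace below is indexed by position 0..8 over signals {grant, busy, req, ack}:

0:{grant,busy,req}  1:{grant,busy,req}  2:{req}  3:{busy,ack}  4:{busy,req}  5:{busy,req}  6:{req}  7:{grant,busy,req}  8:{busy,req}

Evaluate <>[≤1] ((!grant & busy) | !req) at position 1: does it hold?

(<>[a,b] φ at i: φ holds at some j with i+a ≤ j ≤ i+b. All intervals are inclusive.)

Check ((!grant & busy) | !req) at each j in [1,2]:
  j=1: false
  j=2: false
No position in the window satisfies it → formula fails.

No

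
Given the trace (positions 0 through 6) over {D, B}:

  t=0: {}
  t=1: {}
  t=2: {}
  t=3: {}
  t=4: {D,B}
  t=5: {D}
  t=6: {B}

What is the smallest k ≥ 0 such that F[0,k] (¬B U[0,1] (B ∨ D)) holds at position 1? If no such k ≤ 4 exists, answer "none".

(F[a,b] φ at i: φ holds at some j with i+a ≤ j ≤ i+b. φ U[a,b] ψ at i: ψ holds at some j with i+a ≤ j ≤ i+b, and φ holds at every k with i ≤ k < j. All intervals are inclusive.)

Scan j = 1,2,… for (¬B U[0,1] (B ∨ D)):
  j=1: fails
  j=2: fails
  j=3: holds
First hit at j=3, so smallest k = 3-1 = 2.

2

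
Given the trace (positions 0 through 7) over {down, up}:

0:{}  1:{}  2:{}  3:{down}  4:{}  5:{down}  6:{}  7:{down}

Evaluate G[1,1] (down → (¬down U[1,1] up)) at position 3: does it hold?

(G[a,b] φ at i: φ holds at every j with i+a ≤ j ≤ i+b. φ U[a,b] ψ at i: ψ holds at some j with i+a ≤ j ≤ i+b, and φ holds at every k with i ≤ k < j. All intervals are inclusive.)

Check (down → (¬down U[1,1] up)) at every j in [4,4]:
  j=4: antecedent false → ✓
All positions satisfy it → formula holds.

Holds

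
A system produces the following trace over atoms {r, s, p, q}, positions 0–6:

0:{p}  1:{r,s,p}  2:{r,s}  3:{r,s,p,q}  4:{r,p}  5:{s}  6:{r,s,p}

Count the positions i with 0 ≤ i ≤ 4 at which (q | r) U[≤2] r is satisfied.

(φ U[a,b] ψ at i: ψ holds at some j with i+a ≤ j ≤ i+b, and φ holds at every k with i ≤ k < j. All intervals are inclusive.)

4

Evaluate at each i in [0,4]:
  i=0: ✗ (lhs fails at k=0 before rhs at j=1)
  i=1: ✓ (rhs at j=1)
  i=2: ✓ (rhs at j=2)
  i=3: ✓ (rhs at j=3)
  i=4: ✓ (rhs at j=4)
Positions where it holds: {1, 2, 3, 4} → 4.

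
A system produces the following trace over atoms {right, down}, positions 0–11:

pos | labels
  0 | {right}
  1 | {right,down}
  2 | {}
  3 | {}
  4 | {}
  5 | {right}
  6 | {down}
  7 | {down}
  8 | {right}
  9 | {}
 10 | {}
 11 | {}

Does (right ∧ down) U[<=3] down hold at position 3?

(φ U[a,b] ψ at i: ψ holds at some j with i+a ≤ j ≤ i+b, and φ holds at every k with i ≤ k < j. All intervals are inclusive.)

Does not hold

Need some j in [3,6] with down, and (right ∧ down) at every k in [3,j-1].
  j=3: down false.
  j=4: down false.
  j=5: down false.
  j=6: down holds, but (right ∧ down) fails at k=3 → not this j.
No j in the window works → until fails.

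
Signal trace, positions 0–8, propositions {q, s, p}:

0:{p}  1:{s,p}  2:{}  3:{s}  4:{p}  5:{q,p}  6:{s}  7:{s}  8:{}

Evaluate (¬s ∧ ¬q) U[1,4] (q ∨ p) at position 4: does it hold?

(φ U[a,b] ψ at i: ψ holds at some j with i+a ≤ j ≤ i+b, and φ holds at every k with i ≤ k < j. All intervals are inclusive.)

Need some j in [5,8] with (q ∨ p), and (¬s ∧ ¬q) at every k in [4,j-1].
  j=5: (q ∨ p) holds; (¬s ∧ ¬q) holds at every k in [4,4] → satisfied.

Yes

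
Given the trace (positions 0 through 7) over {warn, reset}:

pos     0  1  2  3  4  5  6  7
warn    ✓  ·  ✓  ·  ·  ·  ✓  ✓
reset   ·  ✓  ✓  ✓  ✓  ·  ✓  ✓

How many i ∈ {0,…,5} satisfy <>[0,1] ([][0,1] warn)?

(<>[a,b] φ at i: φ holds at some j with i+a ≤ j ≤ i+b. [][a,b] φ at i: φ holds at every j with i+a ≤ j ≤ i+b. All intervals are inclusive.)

1

Evaluate at each i in [0,5]:
  i=0: ✗ (none in [0,1])
  i=1: ✗ (none in [1,2])
  i=2: ✗ (none in [2,3])
  i=3: ✗ (none in [3,4])
  i=4: ✗ (none in [4,5])
  i=5: ✓ (witness j=6)
Positions where it holds: {5} → 1.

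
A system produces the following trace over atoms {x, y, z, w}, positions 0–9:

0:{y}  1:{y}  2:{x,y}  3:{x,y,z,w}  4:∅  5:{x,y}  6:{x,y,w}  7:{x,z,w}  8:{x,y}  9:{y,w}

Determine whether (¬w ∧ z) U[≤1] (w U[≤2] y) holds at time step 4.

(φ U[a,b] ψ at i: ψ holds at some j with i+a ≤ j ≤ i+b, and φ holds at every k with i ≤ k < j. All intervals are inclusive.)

Does not hold

Need some j in [4,5] with (w U[≤2] y), and (¬w ∧ z) at every k in [4,j-1].
  j=4: (w U[≤2] y) — fails.
  j=5: (w U[≤2] y) holds, but (¬w ∧ z) fails at k=4 → not this j.
No j in the window works → until fails.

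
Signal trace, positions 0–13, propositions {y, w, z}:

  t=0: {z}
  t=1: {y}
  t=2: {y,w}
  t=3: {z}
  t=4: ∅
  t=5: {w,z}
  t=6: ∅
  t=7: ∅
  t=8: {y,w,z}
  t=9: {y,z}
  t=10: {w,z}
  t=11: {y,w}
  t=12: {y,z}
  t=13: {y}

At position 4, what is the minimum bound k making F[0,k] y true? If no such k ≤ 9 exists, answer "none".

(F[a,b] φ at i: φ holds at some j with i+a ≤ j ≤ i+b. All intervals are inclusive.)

4

Scan j = 4,5,… for y:
  j=4: fails
  j=5: fails
  j=6: fails
  j=7: fails
  j=8: holds
First hit at j=8, so smallest k = 8-4 = 4.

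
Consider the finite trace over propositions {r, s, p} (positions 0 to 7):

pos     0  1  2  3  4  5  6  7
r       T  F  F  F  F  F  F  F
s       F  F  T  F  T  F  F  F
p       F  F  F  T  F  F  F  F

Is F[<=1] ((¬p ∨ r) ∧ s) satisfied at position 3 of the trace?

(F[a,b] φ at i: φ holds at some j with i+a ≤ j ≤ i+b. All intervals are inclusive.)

Yes

Check ((¬p ∨ r) ∧ s) at each j in [3,4]:
  j=3: false
  j=4: true
Found at j=4 → formula holds.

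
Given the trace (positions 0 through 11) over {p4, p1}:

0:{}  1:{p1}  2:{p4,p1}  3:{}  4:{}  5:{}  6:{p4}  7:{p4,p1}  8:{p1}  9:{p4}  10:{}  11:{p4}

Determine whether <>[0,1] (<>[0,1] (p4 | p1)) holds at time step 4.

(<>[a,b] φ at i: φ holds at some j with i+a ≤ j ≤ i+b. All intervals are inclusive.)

True

Check <>[0,1] (p4 | p1) at each j in [4,5]:
  j=4: fails (none in [4,5])
  j=5: holds (witness at 6)
Found at j=5 → formula holds.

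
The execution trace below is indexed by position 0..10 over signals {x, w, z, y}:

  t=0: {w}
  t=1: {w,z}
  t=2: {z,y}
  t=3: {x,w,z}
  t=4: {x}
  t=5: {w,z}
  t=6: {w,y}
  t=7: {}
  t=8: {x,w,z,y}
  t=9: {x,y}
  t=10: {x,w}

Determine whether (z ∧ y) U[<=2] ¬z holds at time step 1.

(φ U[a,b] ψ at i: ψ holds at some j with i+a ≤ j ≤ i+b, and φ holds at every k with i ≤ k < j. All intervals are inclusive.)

No

Need some j in [1,3] with ¬z, and (z ∧ y) at every k in [1,j-1].
  j=1: ¬z false.
  j=2: ¬z false.
  j=3: ¬z false.
No j in the window works → until fails.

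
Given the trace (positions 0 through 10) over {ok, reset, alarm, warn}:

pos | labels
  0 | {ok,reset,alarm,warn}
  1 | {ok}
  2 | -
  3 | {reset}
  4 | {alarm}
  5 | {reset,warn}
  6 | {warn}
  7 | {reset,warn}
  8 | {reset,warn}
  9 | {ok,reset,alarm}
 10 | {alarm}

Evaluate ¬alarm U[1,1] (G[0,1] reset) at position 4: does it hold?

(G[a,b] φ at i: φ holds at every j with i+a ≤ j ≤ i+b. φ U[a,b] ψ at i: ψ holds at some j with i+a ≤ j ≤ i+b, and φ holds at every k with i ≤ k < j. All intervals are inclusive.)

No

Need some j in [5,5] with G[0,1] reset, and ¬alarm at every k in [4,j-1].
  j=5: G[0,1] reset — fails at 6.
No j in the window works → until fails.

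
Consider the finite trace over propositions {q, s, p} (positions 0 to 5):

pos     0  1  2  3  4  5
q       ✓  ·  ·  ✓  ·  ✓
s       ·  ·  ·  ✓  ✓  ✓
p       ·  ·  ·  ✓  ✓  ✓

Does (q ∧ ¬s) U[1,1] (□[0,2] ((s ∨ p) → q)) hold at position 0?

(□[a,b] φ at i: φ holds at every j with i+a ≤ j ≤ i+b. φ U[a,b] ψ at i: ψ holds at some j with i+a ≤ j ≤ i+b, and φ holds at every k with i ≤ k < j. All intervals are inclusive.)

Need some j in [1,1] with □[0,2] ((s ∨ p) → q), and (q ∧ ¬s) at every k in [0,j-1].
  j=1: □[0,2] ((s ∨ p) → q) holds; (q ∧ ¬s) holds at every k in [0,0] → satisfied.

True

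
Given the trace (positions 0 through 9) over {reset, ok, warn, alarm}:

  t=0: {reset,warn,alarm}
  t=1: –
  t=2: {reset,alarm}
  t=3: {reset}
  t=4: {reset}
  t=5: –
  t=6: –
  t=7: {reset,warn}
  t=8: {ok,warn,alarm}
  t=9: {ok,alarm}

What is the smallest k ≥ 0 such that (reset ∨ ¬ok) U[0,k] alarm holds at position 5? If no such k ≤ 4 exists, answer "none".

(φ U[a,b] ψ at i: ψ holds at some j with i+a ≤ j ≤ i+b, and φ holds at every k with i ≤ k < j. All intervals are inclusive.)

3

Need earliest j ≥ 5 with alarm, and (reset ∨ ¬ok) at every k in [5,j-1].
  j=5: rhs fails.
  j=6: rhs fails.
  j=7: rhs fails.
  j=8: rhs holds; lhs holds on [5,7]. k = 3.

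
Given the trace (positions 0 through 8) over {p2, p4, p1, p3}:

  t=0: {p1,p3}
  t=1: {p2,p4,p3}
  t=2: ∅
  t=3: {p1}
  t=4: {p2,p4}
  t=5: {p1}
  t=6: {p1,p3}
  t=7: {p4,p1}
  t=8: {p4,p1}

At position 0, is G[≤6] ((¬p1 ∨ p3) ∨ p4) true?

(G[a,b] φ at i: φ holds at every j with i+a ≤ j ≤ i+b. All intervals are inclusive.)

Does not hold

Check ((¬p1 ∨ p3) ∨ p4) at every j in [0,6]:
  j=0: true
  j=1: true
  j=2: true
  j=3: false
  j=4: true
  j=5: false
  j=6: true
Fails at j=3 → formula fails.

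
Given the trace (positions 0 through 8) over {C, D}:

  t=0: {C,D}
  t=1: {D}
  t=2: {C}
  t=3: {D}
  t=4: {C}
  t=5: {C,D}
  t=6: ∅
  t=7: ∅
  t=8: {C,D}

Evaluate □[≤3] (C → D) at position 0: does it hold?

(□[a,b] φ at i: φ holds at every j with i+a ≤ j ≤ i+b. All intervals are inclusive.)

Check (C → D) at every j in [0,3]:
  j=0: antecedent true; consequent true → ✓
  j=1: antecedent false → ✓
  j=2: antecedent true; consequent false → ✗
  j=3: antecedent false → ✓
Fails at j=2 → formula fails.

No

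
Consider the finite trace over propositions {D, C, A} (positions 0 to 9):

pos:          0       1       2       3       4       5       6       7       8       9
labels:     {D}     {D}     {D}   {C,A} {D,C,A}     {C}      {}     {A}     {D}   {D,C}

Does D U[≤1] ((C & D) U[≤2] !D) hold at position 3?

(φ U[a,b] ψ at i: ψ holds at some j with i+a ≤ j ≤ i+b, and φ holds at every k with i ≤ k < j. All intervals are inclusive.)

Need some j in [3,4] with ((C & D) U[≤2] !D), and D at every k in [3,j-1].
  j=3: ((C & D) U[≤2] !D) holds; no prefix to check → satisfied.

Holds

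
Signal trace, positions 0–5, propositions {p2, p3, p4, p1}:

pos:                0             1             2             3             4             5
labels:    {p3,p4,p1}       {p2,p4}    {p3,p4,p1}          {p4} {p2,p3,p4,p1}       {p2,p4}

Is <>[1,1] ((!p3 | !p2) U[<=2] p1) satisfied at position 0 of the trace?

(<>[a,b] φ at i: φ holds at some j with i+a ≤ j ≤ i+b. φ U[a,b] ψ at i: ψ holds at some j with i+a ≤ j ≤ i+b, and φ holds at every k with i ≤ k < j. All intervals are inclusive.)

True

Check ((!p3 | !p2) U[<=2] p1) at each j in [1,1]:
  j=1: holds
Found at j=1 → formula holds.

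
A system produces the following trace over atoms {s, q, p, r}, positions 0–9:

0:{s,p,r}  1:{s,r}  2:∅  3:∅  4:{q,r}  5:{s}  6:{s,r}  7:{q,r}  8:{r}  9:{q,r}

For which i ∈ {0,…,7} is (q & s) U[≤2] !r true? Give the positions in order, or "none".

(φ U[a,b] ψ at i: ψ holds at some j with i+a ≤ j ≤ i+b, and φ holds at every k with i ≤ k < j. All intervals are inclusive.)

Evaluate at each i in [0,7]:
  i=0: ✗ (lhs fails at k=0 before rhs at j=2)
  i=1: ✗ (lhs fails at k=1 before rhs at j=2)
  i=2: ✓ (rhs at j=2)
  i=3: ✓ (rhs at j=3)
  i=4: ✗ (lhs fails at k=4 before rhs at j=5)
  i=5: ✓ (rhs at j=5)
  i=6: ✗ (no rhs in [6,8])
  i=7: ✗ (no rhs in [7,9])

2, 3, 5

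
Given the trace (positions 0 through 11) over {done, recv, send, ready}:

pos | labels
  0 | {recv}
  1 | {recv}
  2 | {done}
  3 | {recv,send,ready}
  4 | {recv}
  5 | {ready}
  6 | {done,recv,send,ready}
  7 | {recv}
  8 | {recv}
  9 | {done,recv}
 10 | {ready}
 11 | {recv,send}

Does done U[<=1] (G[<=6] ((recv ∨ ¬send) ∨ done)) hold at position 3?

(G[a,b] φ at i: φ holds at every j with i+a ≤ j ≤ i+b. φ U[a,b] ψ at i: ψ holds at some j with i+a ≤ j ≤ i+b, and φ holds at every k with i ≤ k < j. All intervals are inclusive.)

Yes

Need some j in [3,4] with G[<=6] ((recv ∨ ¬send) ∨ done), and done at every k in [3,j-1].
  j=3: G[<=6] ((recv ∨ ¬send) ∨ done) holds; no prefix to check → satisfied.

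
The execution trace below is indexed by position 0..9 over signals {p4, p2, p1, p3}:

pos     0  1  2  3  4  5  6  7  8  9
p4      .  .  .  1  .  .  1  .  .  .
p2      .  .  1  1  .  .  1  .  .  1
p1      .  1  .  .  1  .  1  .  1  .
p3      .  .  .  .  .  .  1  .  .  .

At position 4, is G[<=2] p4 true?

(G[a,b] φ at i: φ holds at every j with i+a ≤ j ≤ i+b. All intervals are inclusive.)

Check p4 at every j in [4,6]:
  j=4: false
  j=5: false
  j=6: true
Fails at j=4 → formula fails.

No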